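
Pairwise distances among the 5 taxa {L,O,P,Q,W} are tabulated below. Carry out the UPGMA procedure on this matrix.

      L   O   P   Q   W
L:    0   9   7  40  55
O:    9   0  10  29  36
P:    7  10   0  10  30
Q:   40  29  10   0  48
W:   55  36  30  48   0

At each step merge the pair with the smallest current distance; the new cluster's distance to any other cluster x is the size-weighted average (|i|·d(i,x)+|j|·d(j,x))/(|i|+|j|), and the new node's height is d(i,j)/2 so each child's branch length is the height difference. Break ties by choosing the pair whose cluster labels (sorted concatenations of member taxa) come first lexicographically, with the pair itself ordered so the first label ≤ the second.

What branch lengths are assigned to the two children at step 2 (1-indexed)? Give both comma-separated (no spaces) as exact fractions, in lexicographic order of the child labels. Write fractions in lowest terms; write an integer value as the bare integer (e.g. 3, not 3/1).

1. join L+P (d=7) ⇒ LP; edges |L|=7/2, |P|=7/2
  updated: d(LP,O)=19/2, d(LP,Q)=25, d(LP,W)=85/2
2. join LP+O (d=19/2) ⇒ LOP; edges |LP|=5/4, |O|=19/4
  updated: d(LOP,Q)=79/3, d(LOP,W)=121/3
3. join LOP+Q (d=79/3) ⇒ LOPQ; edges |LOP|=101/12, |Q|=79/6
  updated: d(LOPQ,W)=169/4
4. join LOPQ+W (d=169/4) ⇒ LOPQW; edges |LOPQ|=191/24, |W|=169/8
final tree: ((((L:7/2,P:7/2):5/4,O:19/4):101/12,Q:79/6):191/24,W:169/8)
total length: 191/3

5/4,19/4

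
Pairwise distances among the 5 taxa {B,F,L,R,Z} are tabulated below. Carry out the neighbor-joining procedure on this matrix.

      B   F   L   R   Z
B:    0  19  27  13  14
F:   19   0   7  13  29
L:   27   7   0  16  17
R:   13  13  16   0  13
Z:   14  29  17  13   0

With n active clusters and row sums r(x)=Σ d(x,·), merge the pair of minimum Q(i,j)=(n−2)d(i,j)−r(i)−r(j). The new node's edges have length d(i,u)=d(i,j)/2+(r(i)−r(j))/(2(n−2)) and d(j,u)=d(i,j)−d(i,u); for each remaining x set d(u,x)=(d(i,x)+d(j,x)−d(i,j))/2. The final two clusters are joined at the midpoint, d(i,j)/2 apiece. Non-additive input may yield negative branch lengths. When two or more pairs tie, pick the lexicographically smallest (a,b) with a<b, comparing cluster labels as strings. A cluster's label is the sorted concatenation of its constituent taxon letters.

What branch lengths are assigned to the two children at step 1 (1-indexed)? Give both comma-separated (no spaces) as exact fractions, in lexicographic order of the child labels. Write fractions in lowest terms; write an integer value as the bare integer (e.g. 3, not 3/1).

iteration 1: select F,L (d=7, Q=-114); attach at lengths (11/3, 10/3); label the merged cluster FL
  updated: d(B,FL)=39/2, d(FL,R)=11, d(FL,Z)=39/2
iteration 2: select B,Z (d=14, Q=-65); attach at lengths (7, 7); label the merged cluster BZ
  updated: d(BZ,FL)=25/2, d(BZ,R)=6
iteration 3: select BZ,FL (d=25/2, Q=-59/2); attach at lengths (15/4, 35/4); label the merged cluster BFLZ
  updated: d(BFLZ,R)=9/4
iteration 4: select BFLZ,R (d=9/4); attach at lengths (9/8, 9/8); label the merged cluster BFLRZ
final tree: (((B:7,Z:7):15/4,(F:11/3,L:10/3):35/4):9/8,R:9/8)
total length: 143/4

11/3,10/3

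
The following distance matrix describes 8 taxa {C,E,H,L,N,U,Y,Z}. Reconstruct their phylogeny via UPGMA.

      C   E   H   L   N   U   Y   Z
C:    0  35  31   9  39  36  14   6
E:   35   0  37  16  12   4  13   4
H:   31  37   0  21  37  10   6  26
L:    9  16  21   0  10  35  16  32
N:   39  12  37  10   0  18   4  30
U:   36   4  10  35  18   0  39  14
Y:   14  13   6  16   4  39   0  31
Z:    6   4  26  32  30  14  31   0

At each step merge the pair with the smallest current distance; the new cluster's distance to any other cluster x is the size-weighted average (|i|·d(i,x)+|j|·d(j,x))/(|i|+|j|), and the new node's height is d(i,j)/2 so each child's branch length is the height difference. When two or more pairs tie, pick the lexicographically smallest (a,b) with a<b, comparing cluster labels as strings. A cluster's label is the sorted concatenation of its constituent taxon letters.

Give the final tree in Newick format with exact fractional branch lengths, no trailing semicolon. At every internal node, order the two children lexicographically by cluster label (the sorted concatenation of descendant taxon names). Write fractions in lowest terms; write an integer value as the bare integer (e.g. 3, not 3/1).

1. join E+U (d=4) ⇒ EU; edges |E|=2, |U|=2
  updated: d(C,EU)=71/2, d(EU,H)=47/2, d(EU,L)=51/2, d(EU,N)=15, d(EU,Y)=26, d(EU,Z)=9
2. join N+Y (d=4) ⇒ NY; edges |N|=2, |Y|=2
  updated: d(C,NY)=53/2, d(EU,NY)=41/2, d(H,NY)=43/2, d(L,NY)=13, d(NY,Z)=61/2
3. join C+Z (d=6) ⇒ CZ; edges |C|=3, |Z|=3
  updated: d(CZ,EU)=89/4, d(CZ,H)=57/2, d(CZ,L)=41/2, d(CZ,NY)=57/2
4. join L+NY (d=13) ⇒ LNY; edges |L|=13/2, |NY|=9/2
  updated: d(CZ,LNY)=155/6, d(EU,LNY)=133/6, d(H,LNY)=64/3
5. join H+LNY (d=64/3) ⇒ HLNY; edges |H|=32/3, |LNY|=25/6
  updated: d(CZ,HLNY)=53/2, d(EU,HLNY)=45/2
6. join CZ+EU (d=89/4) ⇒ CEUZ; edges |CZ|=65/8, |EU|=73/8
  updated: d(CEUZ,HLNY)=49/2
7. join CEUZ+HLNY (d=49/2) ⇒ CEHLNUYZ; edges |CEUZ|=9/8, |HLNY|=19/12
final tree: (((C:3,Z:3):65/8,(E:2,U:2):73/8):9/8,(H:32/3,(L:13/2,(N:2,Y:2):9/2):25/6):19/12)
total length: 1435/24

(((C:3,Z:3):65/8,(E:2,U:2):73/8):9/8,(H:32/3,(L:13/2,(N:2,Y:2):9/2):25/6):19/12)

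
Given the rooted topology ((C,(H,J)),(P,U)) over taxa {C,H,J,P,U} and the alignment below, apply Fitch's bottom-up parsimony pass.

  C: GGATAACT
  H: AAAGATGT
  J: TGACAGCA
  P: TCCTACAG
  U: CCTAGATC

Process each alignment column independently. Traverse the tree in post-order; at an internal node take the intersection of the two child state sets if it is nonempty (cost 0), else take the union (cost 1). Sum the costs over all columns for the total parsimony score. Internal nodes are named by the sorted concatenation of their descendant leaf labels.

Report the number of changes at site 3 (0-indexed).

[col 0] HJ: children H:{A}, J:{T} ∪→ {A,T}; cost 1
[col 0] CHJ: children C:{G}, HJ:{A,T} ∪→ {A,G,T}; cost 1
[col 0] PU: children P:{T}, U:{C} ∪→ {C,T}; cost 1
[col 0] CHJPU: children CHJ:{A,G,T}, PU:{C,T} ∩→ {T}; cost 0
[col 1] HJ: children H:{A}, J:{G} ∪→ {A,G}; cost 1
[col 1] CHJ: children C:{G}, HJ:{A,G} ∩→ {G}; cost 0
[col 1] PU: children P:{C}, U:{C} ∩→ {C}; cost 0
[col 1] CHJPU: children CHJ:{G}, PU:{C} ∪→ {C,G}; cost 1
[col 2] HJ: children H:{A}, J:{A} ∩→ {A}; cost 0
[col 2] CHJ: children C:{A}, HJ:{A} ∩→ {A}; cost 0
[col 2] PU: children P:{C}, U:{T} ∪→ {C,T}; cost 1
[col 2] CHJPU: children CHJ:{A}, PU:{C,T} ∪→ {A,C,T}; cost 1
[col 3] HJ: children H:{G}, J:{C} ∪→ {C,G}; cost 1
[col 3] CHJ: children C:{T}, HJ:{C,G} ∪→ {C,G,T}; cost 1
[col 3] PU: children P:{T}, U:{A} ∪→ {A,T}; cost 1
[col 3] CHJPU: children CHJ:{C,G,T}, PU:{A,T} ∩→ {T}; cost 0
[col 4] HJ: children H:{A}, J:{A} ∩→ {A}; cost 0
[col 4] CHJ: children C:{A}, HJ:{A} ∩→ {A}; cost 0
[col 4] PU: children P:{A}, U:{G} ∪→ {A,G}; cost 1
[col 4] CHJPU: children CHJ:{A}, PU:{A,G} ∩→ {A}; cost 0
[col 5] HJ: children H:{T}, J:{G} ∪→ {G,T}; cost 1
[col 5] CHJ: children C:{A}, HJ:{G,T} ∪→ {A,G,T}; cost 1
[col 5] PU: children P:{C}, U:{A} ∪→ {A,C}; cost 1
[col 5] CHJPU: children CHJ:{A,G,T}, PU:{A,C} ∩→ {A}; cost 0
[col 6] HJ: children H:{G}, J:{C} ∪→ {C,G}; cost 1
[col 6] CHJ: children C:{C}, HJ:{C,G} ∩→ {C}; cost 0
[col 6] PU: children P:{A}, U:{T} ∪→ {A,T}; cost 1
[col 6] CHJPU: children CHJ:{C}, PU:{A,T} ∪→ {A,C,T}; cost 1
[col 7] HJ: children H:{T}, J:{A} ∪→ {A,T}; cost 1
[col 7] CHJ: children C:{T}, HJ:{A,T} ∩→ {T}; cost 0
[col 7] PU: children P:{G}, U:{C} ∪→ {C,G}; cost 1
[col 7] CHJPU: children CHJ:{T}, PU:{C,G} ∪→ {C,G,T}; cost 1
per-site changes: [3, 2, 2, 3, 1, 3, 3, 3]; total = 20

3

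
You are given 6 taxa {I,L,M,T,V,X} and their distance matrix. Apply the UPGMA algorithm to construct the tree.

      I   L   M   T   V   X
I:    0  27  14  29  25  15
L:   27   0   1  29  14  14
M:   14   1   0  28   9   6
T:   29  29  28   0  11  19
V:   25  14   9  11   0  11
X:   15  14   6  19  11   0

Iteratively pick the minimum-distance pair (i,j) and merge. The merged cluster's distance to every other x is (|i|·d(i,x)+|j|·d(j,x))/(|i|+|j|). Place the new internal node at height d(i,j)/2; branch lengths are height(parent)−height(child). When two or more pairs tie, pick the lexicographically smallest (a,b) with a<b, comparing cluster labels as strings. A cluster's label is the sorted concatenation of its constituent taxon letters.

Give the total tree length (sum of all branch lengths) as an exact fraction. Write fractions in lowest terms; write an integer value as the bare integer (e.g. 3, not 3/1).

iteration 1: select L,M (d=1); attach at lengths (1/2, 1/2); label the merged cluster LM
  updated: d(I,LM)=41/2, d(LM,T)=57/2, d(LM,V)=23/2, d(LM,X)=10
iteration 2: select LM,X (d=10); attach at lengths (9/2, 5); label the merged cluster LMX
  updated: d(I,LMX)=56/3, d(LMX,T)=76/3, d(LMX,V)=34/3
iteration 3: select T,V (d=11); attach at lengths (11/2, 11/2); label the merged cluster TV
  updated: d(I,TV)=27, d(LMX,TV)=55/3
iteration 4: select LMX,TV (d=55/3); attach at lengths (25/6, 11/3); label the merged cluster LMTVX
  updated: d(I,LMTVX)=22
iteration 5: select I,LMTVX (d=22); attach at lengths (11, 11/6); label the merged cluster ILMTVX
final tree: (I:11,(((L:1/2,M:1/2):9/2,X:5):25/6,(T:11/2,V:11/2):11/3):11/6)
total length: 253/6

253/6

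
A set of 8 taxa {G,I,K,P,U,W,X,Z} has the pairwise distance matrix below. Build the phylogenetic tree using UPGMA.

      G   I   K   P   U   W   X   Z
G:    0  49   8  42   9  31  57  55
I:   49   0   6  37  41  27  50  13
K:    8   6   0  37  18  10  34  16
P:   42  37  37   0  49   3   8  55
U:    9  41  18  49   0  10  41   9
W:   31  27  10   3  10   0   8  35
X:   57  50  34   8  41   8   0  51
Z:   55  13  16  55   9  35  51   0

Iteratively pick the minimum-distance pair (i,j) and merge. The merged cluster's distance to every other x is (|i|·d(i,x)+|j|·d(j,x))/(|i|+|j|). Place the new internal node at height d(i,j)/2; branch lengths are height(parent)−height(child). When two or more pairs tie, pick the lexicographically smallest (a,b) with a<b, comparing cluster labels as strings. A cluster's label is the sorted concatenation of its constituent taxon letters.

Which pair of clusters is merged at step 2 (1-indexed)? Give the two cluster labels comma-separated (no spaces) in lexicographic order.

1. join P+W (d=3) ⇒ PW; edges |P|=3/2, |W|=3/2
  updated: d(G,PW)=73/2, d(I,PW)=32, d(K,PW)=47/2, d(PW,U)=59/2, d(PW,X)=8, d(PW,Z)=45
2. join I+K (d=6) ⇒ IK; edges |I|=3, |K|=3
  updated: d(G,IK)=57/2, d(IK,PW)=111/4, d(IK,U)=59/2, d(IK,X)=42, d(IK,Z)=29/2
3. join PW+X (d=8) ⇒ PWX; edges |PW|=5/2, |X|=4
  updated: d(G,PWX)=130/3, d(IK,PWX)=65/2, d(PWX,U)=100/3, d(PWX,Z)=47
4. join G+U (d=9) ⇒ GU; edges |G|=9/2, |U|=9/2
  updated: d(GU,IK)=29, d(GU,PWX)=115/3, d(GU,Z)=32
5. join IK+Z (d=29/2) ⇒ IKZ; edges |IK|=17/4, |Z|=29/4
  updated: d(GU,IKZ)=30, d(IKZ,PWX)=112/3
6. join GU+IKZ (d=30) ⇒ GIKUZ; edges |GU|=21/2, |IKZ|=31/4
  updated: d(GIKUZ,PWX)=566/15
7. join GIKUZ+PWX (d=566/15) ⇒ GIKPUWXZ; edges |GIKUZ|=58/15, |PWX|=223/15
final tree: (((G:9/2,U:9/2):21/2,((I:3,K:3):17/4,Z:29/4):31/4):58/15,((P:3/2,W:3/2):5/2,X:4):223/15)
total length: 4379/60

I,K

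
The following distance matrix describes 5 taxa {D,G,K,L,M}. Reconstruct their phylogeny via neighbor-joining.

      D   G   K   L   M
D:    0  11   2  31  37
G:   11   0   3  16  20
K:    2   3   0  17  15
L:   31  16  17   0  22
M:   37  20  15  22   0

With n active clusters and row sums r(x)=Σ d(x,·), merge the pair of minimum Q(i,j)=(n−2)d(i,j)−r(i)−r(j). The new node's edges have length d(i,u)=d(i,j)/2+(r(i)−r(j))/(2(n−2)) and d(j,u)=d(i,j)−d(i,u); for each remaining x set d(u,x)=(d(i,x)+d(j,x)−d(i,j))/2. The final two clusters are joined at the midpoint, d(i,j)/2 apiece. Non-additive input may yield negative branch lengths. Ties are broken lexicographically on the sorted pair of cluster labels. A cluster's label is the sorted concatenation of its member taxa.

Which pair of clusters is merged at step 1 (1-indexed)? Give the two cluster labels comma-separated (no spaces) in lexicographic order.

iteration 1: select L,M (d=22, Q=-114); attach at lengths (29/3, 37/3); label the merged cluster LM
  updated: d(D,LM)=23, d(G,LM)=7, d(K,LM)=5
iteration 2: select D,K (d=2, Q=-42); attach at lengths (15/2, -11/2); label the merged cluster DK
  updated: d(DK,G)=6, d(DK,LM)=13
iteration 3: select DK,G (d=6, Q=-26); attach at lengths (6, 0); label the merged cluster DGK
  updated: d(DGK,LM)=7
iteration 4: select DGK,LM (d=7); attach at lengths (7/2, 7/2); label the merged cluster DGKLM
final tree: (((D:15/2,K:-11/2):6,G:0):7/2,(L:29/3,M:37/3):7/2)
total length: 37

L,M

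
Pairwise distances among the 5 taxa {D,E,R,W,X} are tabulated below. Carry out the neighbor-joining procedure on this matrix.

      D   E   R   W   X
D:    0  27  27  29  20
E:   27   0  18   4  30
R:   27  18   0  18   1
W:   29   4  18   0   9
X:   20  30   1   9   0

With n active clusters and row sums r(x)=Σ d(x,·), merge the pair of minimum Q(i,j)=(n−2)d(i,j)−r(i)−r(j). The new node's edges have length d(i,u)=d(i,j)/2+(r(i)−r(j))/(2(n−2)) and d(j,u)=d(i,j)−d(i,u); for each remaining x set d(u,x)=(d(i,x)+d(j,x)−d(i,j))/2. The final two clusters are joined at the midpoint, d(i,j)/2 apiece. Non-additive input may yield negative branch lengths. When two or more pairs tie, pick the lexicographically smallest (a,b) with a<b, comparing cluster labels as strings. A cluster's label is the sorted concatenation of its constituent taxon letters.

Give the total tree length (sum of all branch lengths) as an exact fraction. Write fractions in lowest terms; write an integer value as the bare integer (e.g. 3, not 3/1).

step 1: merge (E,W) at d=4, Q=-127; branch lengths E→31/6, W→-7/6; new cluster EW
  updated: d(D,EW)=26, d(EW,R)=16, d(EW,X)=35/2
step 2: merge (D,EW) at d=26, Q=-161/2; branch lengths D→131/8, EW→77/8; new cluster DEW
  updated: d(DEW,R)=17/2, d(DEW,X)=23/4
step 3: merge (DEW,R) at d=17/2, Q=-61/4; branch lengths DEW→53/8, R→15/8; new cluster DERW
  updated: d(DERW,X)=-7/8
step 4: merge (DERW,X) at d=-7/8; branch lengths DERW→-7/16, X→-7/16; new cluster DERWX
final tree: (((D:131/8,(E:31/6,W:-7/6):77/8):53/8,R:15/8):-7/16,X:-7/16)
total length: 301/8

301/8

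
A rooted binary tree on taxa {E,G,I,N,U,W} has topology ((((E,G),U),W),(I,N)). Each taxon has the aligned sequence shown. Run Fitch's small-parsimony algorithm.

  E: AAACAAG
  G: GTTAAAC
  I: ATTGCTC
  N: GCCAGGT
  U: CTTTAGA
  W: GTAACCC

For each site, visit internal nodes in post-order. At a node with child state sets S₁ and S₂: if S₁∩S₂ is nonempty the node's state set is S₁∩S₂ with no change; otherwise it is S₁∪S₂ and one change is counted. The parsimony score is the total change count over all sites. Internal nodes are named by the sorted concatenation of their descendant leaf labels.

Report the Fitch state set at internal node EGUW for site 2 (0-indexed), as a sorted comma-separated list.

EG@0: {A} ∪ {G} = {A,G} (union, +1)
EGU@0: {A,G} ∪ {C} = {A,C,G} (union, +1)
EGUW@0: {A,C,G} ∩ {G} = {G} (intersection, +0)
IN@0: {A} ∪ {G} = {A,G} (union, +1)
EGINUW@0: {G} ∩ {A,G} = {G} (intersection, +0)
EG@1: {A} ∪ {T} = {A,T} (union, +1)
EGU@1: {A,T} ∩ {T} = {T} (intersection, +0)
EGUW@1: {T} ∩ {T} = {T} (intersection, +0)
IN@1: {T} ∪ {C} = {C,T} (union, +1)
EGINUW@1: {T} ∩ {C,T} = {T} (intersection, +0)
EG@2: {A} ∪ {T} = {A,T} (union, +1)
EGU@2: {A,T} ∩ {T} = {T} (intersection, +0)
EGUW@2: {T} ∪ {A} = {A,T} (union, +1)
IN@2: {T} ∪ {C} = {C,T} (union, +1)
EGINUW@2: {A,T} ∩ {C,T} = {T} (intersection, +0)
EG@3: {C} ∪ {A} = {A,C} (union, +1)
EGU@3: {A,C} ∪ {T} = {A,C,T} (union, +1)
EGUW@3: {A,C,T} ∩ {A} = {A} (intersection, +0)
IN@3: {G} ∪ {A} = {A,G} (union, +1)
EGINUW@3: {A} ∩ {A,G} = {A} (intersection, +0)
EG@4: {A} ∩ {A} = {A} (intersection, +0)
EGU@4: {A} ∩ {A} = {A} (intersection, +0)
EGUW@4: {A} ∪ {C} = {A,C} (union, +1)
IN@4: {C} ∪ {G} = {C,G} (union, +1)
EGINUW@4: {A,C} ∩ {C,G} = {C} (intersection, +0)
EG@5: {A} ∩ {A} = {A} (intersection, +0)
EGU@5: {A} ∪ {G} = {A,G} (union, +1)
EGUW@5: {A,G} ∪ {C} = {A,C,G} (union, +1)
IN@5: {T} ∪ {G} = {G,T} (union, +1)
EGINUW@5: {A,C,G} ∩ {G,T} = {G} (intersection, +0)
EG@6: {G} ∪ {C} = {C,G} (union, +1)
EGU@6: {C,G} ∪ {A} = {A,C,G} (union, +1)
EGUW@6: {A,C,G} ∩ {C} = {C} (intersection, +0)
IN@6: {C} ∪ {T} = {C,T} (union, +1)
EGINUW@6: {C} ∩ {C,T} = {C} (intersection, +0)
per-site changes: [3, 2, 3, 3, 2, 3, 3]; total = 19

A,T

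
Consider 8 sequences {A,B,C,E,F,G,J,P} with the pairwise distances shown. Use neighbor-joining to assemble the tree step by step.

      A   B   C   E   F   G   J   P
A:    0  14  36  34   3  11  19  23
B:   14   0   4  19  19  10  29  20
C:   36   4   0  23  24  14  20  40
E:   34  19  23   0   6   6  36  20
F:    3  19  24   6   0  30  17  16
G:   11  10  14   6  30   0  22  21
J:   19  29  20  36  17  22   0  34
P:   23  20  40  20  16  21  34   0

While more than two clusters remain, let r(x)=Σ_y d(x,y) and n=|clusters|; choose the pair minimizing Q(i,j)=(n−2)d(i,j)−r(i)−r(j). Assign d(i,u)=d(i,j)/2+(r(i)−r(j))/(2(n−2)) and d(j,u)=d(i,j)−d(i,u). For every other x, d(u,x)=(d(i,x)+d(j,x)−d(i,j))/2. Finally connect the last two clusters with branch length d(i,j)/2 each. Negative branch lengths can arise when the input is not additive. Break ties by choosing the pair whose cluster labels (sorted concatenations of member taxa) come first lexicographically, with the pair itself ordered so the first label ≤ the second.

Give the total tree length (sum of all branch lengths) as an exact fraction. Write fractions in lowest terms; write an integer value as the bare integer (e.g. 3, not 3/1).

495/8

iteration 1: select B,C (d=4, Q=-252); attach at lengths (-11/6, 35/6); label the merged cluster BC
  updated: d(A,BC)=23, d(BC,E)=19, d(BC,F)=39/2, d(BC,G)=10, d(BC,J)=45/2, d(BC,P)=28
iteration 2: select E,G (d=6, Q=-191); attach at lengths (51/10, 9/10); label the merged cluster EG
  updated: d(A,EG)=39/2, d(BC,EG)=23/2, d(EG,F)=15, d(EG,J)=26, d(EG,P)=35/2
iteration 3: select BC,EG (d=23/2, Q=-148); attach at lengths (61/8, 31/8); label the merged cluster BCEG
  updated: d(A,BCEG)=31/2, d(BCEG,F)=23/2, d(BCEG,J)=37/2, d(BCEG,P)=17
iteration 4: select BCEG,P (d=17, Q=-203/2); attach at lengths (47/12, 157/12); label the merged cluster BCEGP
  updated: d(A,BCEGP)=43/4, d(BCEGP,F)=21/4, d(BCEGP,J)=71/4
iteration 5: select A,F (d=3, Q=-52); attach at lengths (27/8, -3/8); label the merged cluster AF
  updated: d(AF,BCEGP)=13/2, d(AF,J)=33/2
iteration 6: select AF,BCEGP (d=13/2, Q=-163/4); attach at lengths (21/8, 31/8); label the merged cluster ABCEFGP
  updated: d(ABCEFGP,J)=111/8
iteration 7: select ABCEFGP,J (d=111/8); attach at lengths (111/16, 111/16); label the merged cluster ABCEFGJP
final tree: (((A:27/8,F:-3/8):21/8,(((B:-11/6,C:35/6):61/8,(E:51/10,G:9/10):31/8):47/12,P:157/12):31/8):111/16,J:111/16)
total length: 495/8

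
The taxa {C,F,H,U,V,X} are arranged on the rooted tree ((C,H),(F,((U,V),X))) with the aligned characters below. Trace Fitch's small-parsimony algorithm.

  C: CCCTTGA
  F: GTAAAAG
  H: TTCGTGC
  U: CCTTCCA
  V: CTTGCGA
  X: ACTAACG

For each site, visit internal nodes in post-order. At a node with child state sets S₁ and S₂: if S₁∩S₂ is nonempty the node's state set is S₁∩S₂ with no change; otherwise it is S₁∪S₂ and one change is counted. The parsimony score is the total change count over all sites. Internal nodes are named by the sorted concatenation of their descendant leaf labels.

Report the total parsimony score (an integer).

20

site 0, node CH: C={C} ∪ H={T} → {C,T} (+1)
site 0, node UV: U={C} ∩ V={C} → {C} (+0)
site 0, node UVX: UV={C} ∪ X={A} → {A,C} (+1)
site 0, node FUVX: F={G} ∪ UVX={A,C} → {A,C,G} (+1)
site 0, node CFHUVX: CH={C,T} ∩ FUVX={A,C,G} → {C} (+0)
site 1, node CH: C={C} ∪ H={T} → {C,T} (+1)
site 1, node UV: U={C} ∪ V={T} → {C,T} (+1)
site 1, node UVX: UV={C,T} ∩ X={C} → {C} (+0)
site 1, node FUVX: F={T} ∪ UVX={C} → {C,T} (+1)
site 1, node CFHUVX: CH={C,T} ∩ FUVX={C,T} → {C,T} (+0)
site 2, node CH: C={C} ∩ H={C} → {C} (+0)
site 2, node UV: U={T} ∩ V={T} → {T} (+0)
site 2, node UVX: UV={T} ∩ X={T} → {T} (+0)
site 2, node FUVX: F={A} ∪ UVX={T} → {A,T} (+1)
site 2, node CFHUVX: CH={C} ∪ FUVX={A,T} → {A,C,T} (+1)
site 3, node CH: C={T} ∪ H={G} → {G,T} (+1)
site 3, node UV: U={T} ∪ V={G} → {G,T} (+1)
site 3, node UVX: UV={G,T} ∪ X={A} → {A,G,T} (+1)
site 3, node FUVX: F={A} ∩ UVX={A,G,T} → {A} (+0)
site 3, node CFHUVX: CH={G,T} ∪ FUVX={A} → {A,G,T} (+1)
site 4, node CH: C={T} ∩ H={T} → {T} (+0)
site 4, node UV: U={C} ∩ V={C} → {C} (+0)
site 4, node UVX: UV={C} ∪ X={A} → {A,C} (+1)
site 4, node FUVX: F={A} ∩ UVX={A,C} → {A} (+0)
site 4, node CFHUVX: CH={T} ∪ FUVX={A} → {A,T} (+1)
site 5, node CH: C={G} ∩ H={G} → {G} (+0)
site 5, node UV: U={C} ∪ V={G} → {C,G} (+1)
site 5, node UVX: UV={C,G} ∩ X={C} → {C} (+0)
site 5, node FUVX: F={A} ∪ UVX={C} → {A,C} (+1)
site 5, node CFHUVX: CH={G} ∪ FUVX={A,C} → {A,C,G} (+1)
site 6, node CH: C={A} ∪ H={C} → {A,C} (+1)
site 6, node UV: U={A} ∩ V={A} → {A} (+0)
site 6, node UVX: UV={A} ∪ X={G} → {A,G} (+1)
site 6, node FUVX: F={G} ∩ UVX={A,G} → {G} (+0)
site 6, node CFHUVX: CH={A,C} ∪ FUVX={G} → {A,C,G} (+1)
per-site changes: [3, 3, 2, 4, 2, 3, 3]; total = 20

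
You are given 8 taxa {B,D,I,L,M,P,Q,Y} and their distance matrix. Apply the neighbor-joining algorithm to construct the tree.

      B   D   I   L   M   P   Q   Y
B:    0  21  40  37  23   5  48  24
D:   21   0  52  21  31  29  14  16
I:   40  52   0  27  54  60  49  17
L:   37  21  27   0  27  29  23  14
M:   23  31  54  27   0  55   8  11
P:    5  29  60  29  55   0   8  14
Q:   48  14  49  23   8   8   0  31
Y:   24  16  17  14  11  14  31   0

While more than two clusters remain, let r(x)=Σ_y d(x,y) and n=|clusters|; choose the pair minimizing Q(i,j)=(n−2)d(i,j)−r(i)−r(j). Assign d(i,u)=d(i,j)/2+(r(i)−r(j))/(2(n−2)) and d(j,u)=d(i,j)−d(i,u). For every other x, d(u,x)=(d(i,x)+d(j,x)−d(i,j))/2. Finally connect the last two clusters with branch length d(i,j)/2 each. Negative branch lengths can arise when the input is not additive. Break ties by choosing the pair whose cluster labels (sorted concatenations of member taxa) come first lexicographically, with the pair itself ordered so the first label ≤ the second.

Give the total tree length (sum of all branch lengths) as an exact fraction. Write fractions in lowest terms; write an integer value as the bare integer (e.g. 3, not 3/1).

step 1: merge (B,P) at d=5, Q=-368; branch lengths B→7/3, P→8/3; new cluster BP
  updated: d(BP,D)=45/2, d(BP,I)=95/2, d(BP,L)=61/2, d(BP,M)=73/2, d(BP,Q)=51/2, d(BP,Y)=33/2
step 2: merge (M,Q) at d=8, Q=-278; branch lengths M→57/10, Q→23/10; new cluster MQ
  updated: d(BP,MQ)=27, d(D,MQ)=37/2, d(I,MQ)=95/2, d(L,MQ)=21, d(MQ,Y)=17
step 3: merge (I,Y) at d=17, Q=-407/2; branch lengths I→357/16, Y→-85/16; new cluster IY
  updated: d(BP,IY)=47/2, d(D,IY)=51/2, d(IY,L)=12, d(IY,MQ)=95/4
step 4: merge (IY,L) at d=12, Q=-533/4; branch lengths IY→145/24, L→143/24; new cluster ILY
  updated: d(BP,ILY)=21, d(D,ILY)=69/4, d(ILY,MQ)=131/8
step 5: merge (BP,D) at d=45/2, Q=-335/4; branch lengths BP→229/16, D→131/16; new cluster BDP
  updated: d(BDP,ILY)=63/8, d(BDP,MQ)=23/2
step 6: merge (BDP,ILY) at d=63/8, Q=-143/4; branch lengths BDP→3/2, ILY→51/8; new cluster BDILPY
  updated: d(BDILPY,MQ)=10
step 7: merge (BDILPY,MQ) at d=10; branch lengths BDILPY→5, MQ→5; new cluster BDILMPQY
final tree: ((((B:7/3,P:8/3):229/16,D:131/16):3/2,((I:357/16,Y:-85/16):145/24,L:143/24):51/8):5,(M:57/10,Q:23/10):5)
total length: 659/8

659/8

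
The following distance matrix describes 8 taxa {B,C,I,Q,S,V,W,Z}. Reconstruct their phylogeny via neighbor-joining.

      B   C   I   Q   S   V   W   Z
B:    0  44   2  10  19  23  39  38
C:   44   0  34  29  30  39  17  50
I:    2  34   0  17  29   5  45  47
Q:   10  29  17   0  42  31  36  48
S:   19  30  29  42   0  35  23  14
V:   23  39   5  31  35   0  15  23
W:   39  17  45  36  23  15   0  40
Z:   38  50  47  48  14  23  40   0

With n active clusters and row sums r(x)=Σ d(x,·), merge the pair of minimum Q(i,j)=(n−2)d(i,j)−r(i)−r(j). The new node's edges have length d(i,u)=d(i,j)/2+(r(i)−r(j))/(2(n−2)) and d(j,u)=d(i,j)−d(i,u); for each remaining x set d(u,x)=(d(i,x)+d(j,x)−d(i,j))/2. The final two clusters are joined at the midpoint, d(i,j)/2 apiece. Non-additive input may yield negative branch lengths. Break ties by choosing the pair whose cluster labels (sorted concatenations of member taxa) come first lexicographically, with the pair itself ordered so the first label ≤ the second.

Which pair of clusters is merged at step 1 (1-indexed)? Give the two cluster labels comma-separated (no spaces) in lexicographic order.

S,Z

step 1: merge (S,Z) at d=14, Q=-368; branch lengths S→4/3, Z→38/3; new cluster SZ
  updated: d(B,SZ)=43/2, d(C,SZ)=33, d(I,SZ)=31, d(Q,SZ)=38, d(SZ,V)=22, d(SZ,W)=49/2
step 2: merge (C,W) at d=17, Q=-575/2; branch lengths C→209/20, W→131/20; new cluster CW
  updated: d(B,CW)=33, d(CW,I)=31, d(CW,Q)=24, d(CW,SZ)=81/4, d(CW,V)=37/2
step 3: merge (CW,SZ) at d=81/4, Q=-357/2; branch lengths CW→75/8, SZ→87/8; new cluster CSWZ
  updated: d(B,CSWZ)=137/8, d(CSWZ,I)=167/8, d(CSWZ,Q)=167/8, d(CSWZ,V)=81/8
step 4: merge (CSWZ,V) at d=81/8, Q=-431/4; branch lengths CSWZ→121/24, V→61/12; new cluster CSVWZ
  updated: d(B,CSVWZ)=15, d(CSVWZ,I)=63/8, d(CSVWZ,Q)=167/8
step 5: merge (B,Q) at d=10, Q=-439/8; branch lengths B→-7/32, Q→327/32; new cluster BQ
  updated: d(BQ,CSVWZ)=207/16, d(BQ,I)=9/2
step 6: merge (BQ,CSVWZ) at d=207/16, Q=-405/16; branch lengths BQ→153/32, CSVWZ→261/32; new cluster BCQSVWZ
  updated: d(BCQSVWZ,I)=-9/32
step 7: merge (BCQSVWZ,I) at d=-9/32; branch lengths BCQSVWZ→-9/64, I→-9/64; new cluster BCIQSVWZ
final tree: (((B:-7/32,Q:327/32):153/32,(((C:209/20,W:131/20):75/8,(S:4/3,Z:38/3):87/8):121/24,V:61/12):261/32):-9/64,I:-9/64)
total length: 2689/32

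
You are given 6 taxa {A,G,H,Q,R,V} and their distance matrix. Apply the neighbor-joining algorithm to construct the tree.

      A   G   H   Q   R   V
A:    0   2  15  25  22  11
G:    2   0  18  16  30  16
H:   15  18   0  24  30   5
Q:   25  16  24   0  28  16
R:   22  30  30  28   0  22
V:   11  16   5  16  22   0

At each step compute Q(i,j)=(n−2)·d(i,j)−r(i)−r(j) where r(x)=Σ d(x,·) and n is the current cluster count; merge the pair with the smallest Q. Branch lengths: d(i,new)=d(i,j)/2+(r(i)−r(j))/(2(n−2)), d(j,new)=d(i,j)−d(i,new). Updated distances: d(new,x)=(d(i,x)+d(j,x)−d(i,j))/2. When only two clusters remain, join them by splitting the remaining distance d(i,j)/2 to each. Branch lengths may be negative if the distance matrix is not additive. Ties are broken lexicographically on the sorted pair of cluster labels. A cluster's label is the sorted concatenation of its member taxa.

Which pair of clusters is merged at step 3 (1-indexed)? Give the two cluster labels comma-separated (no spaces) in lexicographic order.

iteration 1: select A,G (d=2, Q=-149); attach at lengths (1/8, 15/8); label the merged cluster AG
  updated: d(AG,H)=31/2, d(AG,Q)=39/2, d(AG,R)=25, d(AG,V)=25/2
iteration 2: select H,V (d=5, Q=-115); attach at lengths (17/3, -2/3); label the merged cluster HV
  updated: d(AG,HV)=23/2, d(HV,Q)=35/2, d(HV,R)=47/2
iteration 3: select AG,HV (d=23/2, Q=-171/2); attach at lengths (53/8, 39/8); label the merged cluster AGHV
  updated: d(AGHV,Q)=51/4, d(AGHV,R)=37/2
iteration 4: select AGHV,Q (d=51/4, Q=-237/4); attach at lengths (13/8, 89/8); label the merged cluster AGHQV
  updated: d(AGHQV,R)=135/8
iteration 5: select AGHQV,R (d=135/8); attach at lengths (135/16, 135/16); label the merged cluster AGHQRV
final tree: ((((A:1/8,G:15/8):53/8,(H:17/3,V:-2/3):39/8):13/8,Q:89/8):135/16,R:135/16)
total length: 385/8

AG,HV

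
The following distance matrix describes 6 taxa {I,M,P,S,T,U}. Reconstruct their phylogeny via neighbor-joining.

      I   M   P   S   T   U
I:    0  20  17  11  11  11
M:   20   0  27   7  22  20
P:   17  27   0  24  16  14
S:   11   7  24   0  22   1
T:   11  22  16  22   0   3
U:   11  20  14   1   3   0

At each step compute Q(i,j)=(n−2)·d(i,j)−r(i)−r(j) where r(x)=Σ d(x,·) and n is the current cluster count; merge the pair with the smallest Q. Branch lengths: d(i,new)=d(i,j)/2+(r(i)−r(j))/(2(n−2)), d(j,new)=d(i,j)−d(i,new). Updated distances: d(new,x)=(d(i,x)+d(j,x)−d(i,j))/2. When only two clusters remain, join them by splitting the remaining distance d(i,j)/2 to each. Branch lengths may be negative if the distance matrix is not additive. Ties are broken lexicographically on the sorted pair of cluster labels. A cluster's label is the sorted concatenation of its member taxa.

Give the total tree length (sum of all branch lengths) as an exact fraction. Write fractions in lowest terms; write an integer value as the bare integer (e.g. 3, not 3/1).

603/16

iteration 1: select M,S (d=7, Q=-133); attach at lengths (59/8, -3/8); label the merged cluster MS
  updated: d(I,MS)=12, d(MS,P)=22, d(MS,T)=37/2, d(MS,U)=7
iteration 2: select I,MS (d=12, Q=-149/2); attach at lengths (55/12, 89/12); label the merged cluster IMS
  updated: d(IMS,P)=27/2, d(IMS,T)=35/4, d(IMS,U)=3
iteration 3: select IMS,P (d=27/2, Q=-167/4); attach at lengths (35/16, 181/16); label the merged cluster IMPS
  updated: d(IMPS,T)=45/8, d(IMPS,U)=7/4
iteration 4: select IMPS,T (d=45/8, Q=-83/8); attach at lengths (35/16, 55/16); label the merged cluster IMPST
  updated: d(IMPST,U)=-7/16
iteration 5: select IMPST,U (d=-7/16); attach at lengths (-7/32, -7/32); label the merged cluster IMPSTU
final tree: ((((I:55/12,(M:59/8,S:-3/8):89/12):35/16,P:181/16):35/16,T:55/16):-7/32,U:-7/32)
total length: 603/16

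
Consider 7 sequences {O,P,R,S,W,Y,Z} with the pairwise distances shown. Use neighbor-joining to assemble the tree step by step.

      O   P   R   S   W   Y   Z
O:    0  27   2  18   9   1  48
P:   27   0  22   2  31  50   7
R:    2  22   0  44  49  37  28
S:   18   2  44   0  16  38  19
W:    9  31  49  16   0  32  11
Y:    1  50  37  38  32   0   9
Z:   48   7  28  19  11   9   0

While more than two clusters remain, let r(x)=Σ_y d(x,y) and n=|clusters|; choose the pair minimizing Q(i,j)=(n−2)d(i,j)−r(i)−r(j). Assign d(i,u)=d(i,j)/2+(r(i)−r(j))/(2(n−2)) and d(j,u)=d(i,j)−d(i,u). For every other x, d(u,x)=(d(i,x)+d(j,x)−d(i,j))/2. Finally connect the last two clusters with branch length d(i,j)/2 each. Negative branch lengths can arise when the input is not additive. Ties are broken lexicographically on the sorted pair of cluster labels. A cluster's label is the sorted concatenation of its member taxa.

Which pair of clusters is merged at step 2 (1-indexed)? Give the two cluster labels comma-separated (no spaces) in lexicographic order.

OR,Y

iteration 1: select O,R (d=2, Q=-277); attach at lengths (-67/10, 87/10); label the merged cluster OR
  updated: d(OR,P)=47/2, d(OR,S)=30, d(OR,W)=28, d(OR,Y)=18, d(OR,Z)=37
iteration 2: select OR,Y (d=18, Q=-423/2); attach at lengths (123/16, 165/16); label the merged cluster ORY
  updated: d(ORY,P)=111/4, d(ORY,S)=25, d(ORY,W)=21, d(ORY,Z)=14
iteration 3: select P,S (d=2, Q=-495/4); attach at lengths (47/24, 1/24); label the merged cluster PS
  updated: d(ORY,PS)=203/8, d(PS,W)=45/2, d(PS,Z)=12
iteration 4: select ORY,W (d=21, Q=-583/8); attach at lengths (383/32, 289/32); label the merged cluster ORWY
  updated: d(ORWY,PS)=215/16, d(ORWY,Z)=2
iteration 5: select ORWY,PS (d=215/16, Q=-439/16); attach at lengths (55/32, 375/32); label the merged cluster OPRSWY
  updated: d(OPRSWY,Z)=9/32
iteration 6: select OPRSWY,Z (d=9/32); attach at lengths (9/64, 9/64); label the merged cluster OPRSWYZ
final tree: (((((O:-67/10,R:87/10):123/16,Y:165/16):383/32,W:289/32):55/32,(P:47/24,S:1/24):375/32):9/64,Z:9/64)
total length: 1815/32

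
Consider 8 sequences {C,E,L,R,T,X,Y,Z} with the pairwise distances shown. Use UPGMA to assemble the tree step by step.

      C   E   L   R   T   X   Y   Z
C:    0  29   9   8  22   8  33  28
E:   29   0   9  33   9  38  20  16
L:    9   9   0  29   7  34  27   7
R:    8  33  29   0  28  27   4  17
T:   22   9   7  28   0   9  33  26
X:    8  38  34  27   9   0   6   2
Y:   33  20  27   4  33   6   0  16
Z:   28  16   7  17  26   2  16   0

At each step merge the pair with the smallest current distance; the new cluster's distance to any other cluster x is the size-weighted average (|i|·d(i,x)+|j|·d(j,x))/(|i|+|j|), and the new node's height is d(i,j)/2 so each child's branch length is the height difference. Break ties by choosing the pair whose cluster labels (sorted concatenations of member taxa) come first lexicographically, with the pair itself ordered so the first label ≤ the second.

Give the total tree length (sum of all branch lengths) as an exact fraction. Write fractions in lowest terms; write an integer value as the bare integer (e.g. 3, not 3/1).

423/8

step 1: merge (X,Z) at d=2; branch lengths X→1, Z→1; new cluster XZ
  updated: d(C,XZ)=18, d(E,XZ)=27, d(L,XZ)=41/2, d(R,XZ)=22, d(T,XZ)=35/2, d(XZ,Y)=11
step 2: merge (R,Y) at d=4; branch lengths R→2, Y→2; new cluster RY
  updated: d(C,RY)=41/2, d(E,RY)=53/2, d(L,RY)=28, d(RY,T)=61/2, d(RY,XZ)=33/2
step 3: merge (L,T) at d=7; branch lengths L→7/2, T→7/2; new cluster LT
  updated: d(C,LT)=31/2, d(E,LT)=9, d(LT,RY)=117/4, d(LT,XZ)=19
step 4: merge (E,LT) at d=9; branch lengths E→9/2, LT→1; new cluster ELT
  updated: d(C,ELT)=20, d(ELT,RY)=85/3, d(ELT,XZ)=65/3
step 5: merge (RY,XZ) at d=33/2; branch lengths RY→25/4, XZ→29/4; new cluster RXYZ
  updated: d(C,RXYZ)=77/4, d(ELT,RXYZ)=25
step 6: merge (C,RXYZ) at d=77/4; branch lengths C→77/8, RXYZ→11/8; new cluster CRXYZ
  updated: d(CRXYZ,ELT)=24
step 7: merge (CRXYZ,ELT) at d=24; branch lengths CRXYZ→19/8, ELT→15/2; new cluster CELRTXYZ
final tree: ((C:77/8,((R:2,Y:2):25/4,(X:1,Z:1):29/4):11/8):19/8,(E:9/2,(L:7/2,T:7/2):1):15/2)
total length: 423/8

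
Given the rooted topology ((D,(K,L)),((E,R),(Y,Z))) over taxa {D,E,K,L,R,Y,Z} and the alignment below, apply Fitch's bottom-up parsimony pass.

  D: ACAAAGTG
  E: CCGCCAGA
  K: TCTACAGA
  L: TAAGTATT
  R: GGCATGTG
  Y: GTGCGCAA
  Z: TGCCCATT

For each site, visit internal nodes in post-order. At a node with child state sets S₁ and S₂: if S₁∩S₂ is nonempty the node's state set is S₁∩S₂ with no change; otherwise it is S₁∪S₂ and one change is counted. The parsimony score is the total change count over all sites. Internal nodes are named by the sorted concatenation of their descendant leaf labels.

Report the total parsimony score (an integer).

29

site 0, node KL: K={T} ∩ L={T} → {T} (+0)
site 0, node DKL: D={A} ∪ KL={T} → {A,T} (+1)
site 0, node ER: E={C} ∪ R={G} → {C,G} (+1)
site 0, node YZ: Y={G} ∪ Z={T} → {G,T} (+1)
site 0, node ERYZ: ER={C,G} ∩ YZ={G,T} → {G} (+0)
site 0, node DEKLRYZ: DKL={A,T} ∪ ERYZ={G} → {A,G,T} (+1)
site 1, node KL: K={C} ∪ L={A} → {A,C} (+1)
site 1, node DKL: D={C} ∩ KL={A,C} → {C} (+0)
site 1, node ER: E={C} ∪ R={G} → {C,G} (+1)
site 1, node YZ: Y={T} ∪ Z={G} → {G,T} (+1)
site 1, node ERYZ: ER={C,G} ∩ YZ={G,T} → {G} (+0)
site 1, node DEKLRYZ: DKL={C} ∪ ERYZ={G} → {C,G} (+1)
site 2, node KL: K={T} ∪ L={A} → {A,T} (+1)
site 2, node DKL: D={A} ∩ KL={A,T} → {A} (+0)
site 2, node ER: E={G} ∪ R={C} → {C,G} (+1)
site 2, node YZ: Y={G} ∪ Z={C} → {C,G} (+1)
site 2, node ERYZ: ER={C,G} ∩ YZ={C,G} → {C,G} (+0)
site 2, node DEKLRYZ: DKL={A} ∪ ERYZ={C,G} → {A,C,G} (+1)
site 3, node KL: K={A} ∪ L={G} → {A,G} (+1)
site 3, node DKL: D={A} ∩ KL={A,G} → {A} (+0)
site 3, node ER: E={C} ∪ R={A} → {A,C} (+1)
site 3, node YZ: Y={C} ∩ Z={C} → {C} (+0)
site 3, node ERYZ: ER={A,C} ∩ YZ={C} → {C} (+0)
site 3, node DEKLRYZ: DKL={A} ∪ ERYZ={C} → {A,C} (+1)
site 4, node KL: K={C} ∪ L={T} → {C,T} (+1)
site 4, node DKL: D={A} ∪ KL={C,T} → {A,C,T} (+1)
site 4, node ER: E={C} ∪ R={T} → {C,T} (+1)
site 4, node YZ: Y={G} ∪ Z={C} → {C,G} (+1)
site 4, node ERYZ: ER={C,T} ∩ YZ={C,G} → {C} (+0)
site 4, node DEKLRYZ: DKL={A,C,T} ∩ ERYZ={C} → {C} (+0)
site 5, node KL: K={A} ∩ L={A} → {A} (+0)
site 5, node DKL: D={G} ∪ KL={A} → {A,G} (+1)
site 5, node ER: E={A} ∪ R={G} → {A,G} (+1)
site 5, node YZ: Y={C} ∪ Z={A} → {A,C} (+1)
site 5, node ERYZ: ER={A,G} ∩ YZ={A,C} → {A} (+0)
site 5, node DEKLRYZ: DKL={A,G} ∩ ERYZ={A} → {A} (+0)
site 6, node KL: K={G} ∪ L={T} → {G,T} (+1)
site 6, node DKL: D={T} ∩ KL={G,T} → {T} (+0)
site 6, node ER: E={G} ∪ R={T} → {G,T} (+1)
site 6, node YZ: Y={A} ∪ Z={T} → {A,T} (+1)
site 6, node ERYZ: ER={G,T} ∩ YZ={A,T} → {T} (+0)
site 6, node DEKLRYZ: DKL={T} ∩ ERYZ={T} → {T} (+0)
site 7, node KL: K={A} ∪ L={T} → {A,T} (+1)
site 7, node DKL: D={G} ∪ KL={A,T} → {A,G,T} (+1)
site 7, node ER: E={A} ∪ R={G} → {A,G} (+1)
site 7, node YZ: Y={A} ∪ Z={T} → {A,T} (+1)
site 7, node ERYZ: ER={A,G} ∩ YZ={A,T} → {A} (+0)
site 7, node DEKLRYZ: DKL={A,G,T} ∩ ERYZ={A} → {A} (+0)
per-site changes: [4, 4, 4, 3, 4, 3, 3, 4]; total = 29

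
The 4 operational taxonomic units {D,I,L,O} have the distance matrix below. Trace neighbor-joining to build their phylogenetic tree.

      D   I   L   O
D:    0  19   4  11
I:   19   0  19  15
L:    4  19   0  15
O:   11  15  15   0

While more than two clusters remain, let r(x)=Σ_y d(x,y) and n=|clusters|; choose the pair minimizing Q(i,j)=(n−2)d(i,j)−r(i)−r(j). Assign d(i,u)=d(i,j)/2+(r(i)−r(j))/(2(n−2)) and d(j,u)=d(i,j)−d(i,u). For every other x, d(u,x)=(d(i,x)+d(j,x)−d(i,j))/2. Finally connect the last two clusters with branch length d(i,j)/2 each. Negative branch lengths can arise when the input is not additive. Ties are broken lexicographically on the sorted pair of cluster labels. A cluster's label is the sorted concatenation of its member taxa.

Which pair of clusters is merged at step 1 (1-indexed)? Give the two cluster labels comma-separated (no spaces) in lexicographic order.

D,L

iteration 1: select D,L (d=4, Q=-64); attach at lengths (1, 3); label the merged cluster DL
  updated: d(DL,I)=17, d(DL,O)=11
iteration 2: select DL,I (d=17, Q=-43); attach at lengths (13/2, 21/2); label the merged cluster DIL
  updated: d(DIL,O)=9/2
iteration 3: select DIL,O (d=9/2); attach at lengths (9/4, 9/4); label the merged cluster DILO
final tree: (((D:1,L:3):13/2,I:21/2):9/4,O:9/4)
total length: 51/2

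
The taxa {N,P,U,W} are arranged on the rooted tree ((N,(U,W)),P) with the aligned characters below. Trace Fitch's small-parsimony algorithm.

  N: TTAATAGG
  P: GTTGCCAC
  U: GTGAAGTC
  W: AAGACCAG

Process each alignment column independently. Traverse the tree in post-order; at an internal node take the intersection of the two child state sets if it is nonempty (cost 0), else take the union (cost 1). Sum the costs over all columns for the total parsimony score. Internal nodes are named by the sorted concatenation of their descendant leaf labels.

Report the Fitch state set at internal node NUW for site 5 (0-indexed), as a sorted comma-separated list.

UW@0: {G} ∪ {A} = {A,G} (union, +1)
NUW@0: {T} ∪ {A,G} = {A,G,T} (union, +1)
NPUW@0: {A,G,T} ∩ {G} = {G} (intersection, +0)
UW@1: {T} ∪ {A} = {A,T} (union, +1)
NUW@1: {T} ∩ {A,T} = {T} (intersection, +0)
NPUW@1: {T} ∩ {T} = {T} (intersection, +0)
UW@2: {G} ∩ {G} = {G} (intersection, +0)
NUW@2: {A} ∪ {G} = {A,G} (union, +1)
NPUW@2: {A,G} ∪ {T} = {A,G,T} (union, +1)
UW@3: {A} ∩ {A} = {A} (intersection, +0)
NUW@3: {A} ∩ {A} = {A} (intersection, +0)
NPUW@3: {A} ∪ {G} = {A,G} (union, +1)
UW@4: {A} ∪ {C} = {A,C} (union, +1)
NUW@4: {T} ∪ {A,C} = {A,C,T} (union, +1)
NPUW@4: {A,C,T} ∩ {C} = {C} (intersection, +0)
UW@5: {G} ∪ {C} = {C,G} (union, +1)
NUW@5: {A} ∪ {C,G} = {A,C,G} (union, +1)
NPUW@5: {A,C,G} ∩ {C} = {C} (intersection, +0)
UW@6: {T} ∪ {A} = {A,T} (union, +1)
NUW@6: {G} ∪ {A,T} = {A,G,T} (union, +1)
NPUW@6: {A,G,T} ∩ {A} = {A} (intersection, +0)
UW@7: {C} ∪ {G} = {C,G} (union, +1)
NUW@7: {G} ∩ {C,G} = {G} (intersection, +0)
NPUW@7: {G} ∪ {C} = {C,G} (union, +1)
per-site changes: [2, 1, 2, 1, 2, 2, 2, 2]; total = 14

A,C,G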